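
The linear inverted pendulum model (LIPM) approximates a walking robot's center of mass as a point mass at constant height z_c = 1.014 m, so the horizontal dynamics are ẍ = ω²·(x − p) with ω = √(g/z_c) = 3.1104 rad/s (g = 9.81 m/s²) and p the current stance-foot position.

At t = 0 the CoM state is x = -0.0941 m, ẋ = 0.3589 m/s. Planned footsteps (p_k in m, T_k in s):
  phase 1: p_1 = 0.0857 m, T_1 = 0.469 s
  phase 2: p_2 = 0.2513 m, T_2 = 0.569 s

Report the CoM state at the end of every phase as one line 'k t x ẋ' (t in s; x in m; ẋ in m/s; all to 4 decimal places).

1 0.4690 -0.0871 -0.3241
2 1.0380 -1.0677 -3.9785

phase 1: p=0.0857, T=0.469, ωT=1.458778, cosh=2.266610, sinh=2.034089; start (x,ẋ)=(-0.094100, 0.358900) → end (x,ẋ)=(-0.087129, -0.324078)
phase 2: p=0.2513, T=0.569, ωT=1.769818, cosh=3.020073, sinh=2.849709; start (x,ẋ)=(-0.087129, -0.324078) → end (x,ẋ)=(-1.067696, -3.978483)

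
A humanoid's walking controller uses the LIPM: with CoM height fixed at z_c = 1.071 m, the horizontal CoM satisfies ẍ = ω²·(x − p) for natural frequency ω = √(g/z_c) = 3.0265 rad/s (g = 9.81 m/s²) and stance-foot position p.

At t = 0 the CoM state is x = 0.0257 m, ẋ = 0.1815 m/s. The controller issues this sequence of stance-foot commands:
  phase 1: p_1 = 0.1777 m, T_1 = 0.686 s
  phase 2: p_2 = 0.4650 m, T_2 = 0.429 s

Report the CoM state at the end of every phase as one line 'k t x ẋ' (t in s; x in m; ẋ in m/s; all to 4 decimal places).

1 0.6860 -0.2025 -1.0703
2 1.1150 -1.4482 -5.5310

phase 1: p=0.1777, T=0.686, ωT=2.076179, cosh=4.049675, sinh=3.924267; start (x,ẋ)=(0.025700, 0.181500) → end (x,ẋ)=(-0.202511, -1.070257)
phase 2: p=0.4650, T=0.429, ωT=1.298369, cosh=1.968146, sinh=1.695169; start (x,ẋ)=(-0.202511, -1.070257) → end (x,ẋ)=(-1.448220, -5.531041)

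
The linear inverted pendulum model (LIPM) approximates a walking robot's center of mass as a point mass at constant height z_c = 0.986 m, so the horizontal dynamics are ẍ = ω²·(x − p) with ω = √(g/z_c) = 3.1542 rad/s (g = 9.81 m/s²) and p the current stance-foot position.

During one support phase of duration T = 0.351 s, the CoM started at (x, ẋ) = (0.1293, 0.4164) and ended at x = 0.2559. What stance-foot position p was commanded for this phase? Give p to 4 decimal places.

p = 0.2050

ωT = 3.1542·0.351 = 1.107124; cosh(ωT) = 1.678076, sinh(ωT) = 1.347568
x(T) = p + (x₀−p)·cosh(ωT) + (ẋ₀/ω)·sinh(ωT) ⇒ p·(1 − cosh) = x(T) − x₀·cosh − (ẋ₀/ω)·sinh
numerator   = 0.2559 − (0.1293)·1.678076 − (0.4164/3.1542)·1.347568 = -0.138974
denominator = 1 − 1.678076 = -0.678076
p = -0.138974 / -0.678076 = 0.2050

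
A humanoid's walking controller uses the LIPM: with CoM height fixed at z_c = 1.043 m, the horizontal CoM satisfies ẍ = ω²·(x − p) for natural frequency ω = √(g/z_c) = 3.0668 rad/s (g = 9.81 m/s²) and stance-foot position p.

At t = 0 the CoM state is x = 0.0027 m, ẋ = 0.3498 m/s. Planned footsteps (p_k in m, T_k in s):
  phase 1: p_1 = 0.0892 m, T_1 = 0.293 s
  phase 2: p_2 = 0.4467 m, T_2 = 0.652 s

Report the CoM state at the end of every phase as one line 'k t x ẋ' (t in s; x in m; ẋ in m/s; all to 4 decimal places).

phase 1: p=0.0892, T=0.293, ωT=0.898572, cosh=1.431622, sinh=1.024472; start (x,ẋ)=(0.002700, 0.349800) → end (x,ẋ)=(0.082216, 0.229011)
phase 2: p=0.4467, T=0.652, ωT=1.999554, cosh=3.760577, sinh=3.625181; start (x,ẋ)=(0.082216, 0.229011) → end (x,ẋ)=(-0.653261, -3.191009)

1 0.2930 0.0822 0.2290
2 0.9450 -0.6533 -3.1910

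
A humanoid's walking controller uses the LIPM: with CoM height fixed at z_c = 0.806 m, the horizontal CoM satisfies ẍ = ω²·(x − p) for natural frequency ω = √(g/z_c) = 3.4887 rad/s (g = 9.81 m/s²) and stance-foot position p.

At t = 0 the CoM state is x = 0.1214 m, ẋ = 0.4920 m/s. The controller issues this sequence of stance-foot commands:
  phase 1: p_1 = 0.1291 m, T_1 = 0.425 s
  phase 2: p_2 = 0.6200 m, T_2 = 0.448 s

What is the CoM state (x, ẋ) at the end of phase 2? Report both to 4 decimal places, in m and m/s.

x = 0.7950, ẋ = 0.9942

phase 1: p=0.1291, T=0.425, ωT=1.482698, cosh=2.315918, sinh=2.088894; start (x,ẋ)=(0.121400, 0.492000) → end (x,ẋ)=(0.405857, 1.083318)
phase 2: p=0.6200, T=0.448, ωT=1.562938, cosh=2.491170, sinh=2.281651; start (x,ẋ)=(0.405857, 1.083318) → end (x,ẋ)=(0.795037, 0.994154)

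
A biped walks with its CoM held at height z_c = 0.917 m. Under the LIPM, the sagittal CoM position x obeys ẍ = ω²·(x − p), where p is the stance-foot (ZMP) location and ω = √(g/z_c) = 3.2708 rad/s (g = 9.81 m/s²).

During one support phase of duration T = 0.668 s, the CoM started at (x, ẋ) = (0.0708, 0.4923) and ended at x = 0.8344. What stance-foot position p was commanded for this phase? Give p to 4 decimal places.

ωT = 3.2708·0.668 = 2.184894; cosh(ωT) = 4.501100, sinh(ωT) = 4.388610
x(T) = p + (x₀−p)·cosh(ωT) + (ẋ₀/ω)·sinh(ωT) ⇒ p·(1 − cosh) = x(T) − x₀·cosh − (ẋ₀/ω)·sinh
numerator   = 0.8344 − (0.0708)·4.501100 − (0.4923/3.2708)·4.388610 = -0.144824
denominator = 1 − 4.501100 = -3.501100
p = -0.144824 / -3.501100 = 0.0414

p = 0.0414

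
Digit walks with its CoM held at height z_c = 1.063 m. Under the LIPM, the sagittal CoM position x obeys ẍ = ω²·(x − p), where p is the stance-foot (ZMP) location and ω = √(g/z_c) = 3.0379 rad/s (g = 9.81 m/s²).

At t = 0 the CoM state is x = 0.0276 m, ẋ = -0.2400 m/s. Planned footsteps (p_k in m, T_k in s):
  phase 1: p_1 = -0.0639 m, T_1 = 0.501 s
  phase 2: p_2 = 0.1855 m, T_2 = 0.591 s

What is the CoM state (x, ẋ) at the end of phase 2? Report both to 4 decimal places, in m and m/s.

phase 1: p=-0.0639, T=0.501, ωT=1.521988, cosh=2.399800, sinh=2.181523; start (x,ẋ)=(0.027600, -0.240000) → end (x,ẋ)=(-0.016663, 0.030441)
phase 2: p=0.1855, T=0.591, ωT=1.795399, cosh=3.093969, sinh=2.927908; start (x,ẋ)=(-0.016663, 0.030441) → end (x,ẋ)=(-0.410646, -1.703992)

x = -0.4106, ẋ = -1.7040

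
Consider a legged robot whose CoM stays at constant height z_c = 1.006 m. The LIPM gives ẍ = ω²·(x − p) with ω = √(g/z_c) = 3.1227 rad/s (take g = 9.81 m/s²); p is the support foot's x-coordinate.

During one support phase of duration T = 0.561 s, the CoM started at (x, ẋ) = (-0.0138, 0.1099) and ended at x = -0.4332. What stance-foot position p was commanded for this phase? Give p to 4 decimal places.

ωT = 3.1227·0.561 = 1.751835; cosh(ωT) = 2.969313, sinh(ωT) = 2.795857
x(T) = p + (x₀−p)·cosh(ωT) + (ẋ₀/ω)·sinh(ωT) ⇒ p·(1 − cosh) = x(T) − x₀·cosh − (ẋ₀/ω)·sinh
numerator   = -0.4332 − (-0.0138)·2.969313 − (0.1099/3.1227)·2.795857 = -0.490621
denominator = 1 − 2.969313 = -1.969313
p = -0.490621 / -1.969313 = 0.2491

p = 0.2491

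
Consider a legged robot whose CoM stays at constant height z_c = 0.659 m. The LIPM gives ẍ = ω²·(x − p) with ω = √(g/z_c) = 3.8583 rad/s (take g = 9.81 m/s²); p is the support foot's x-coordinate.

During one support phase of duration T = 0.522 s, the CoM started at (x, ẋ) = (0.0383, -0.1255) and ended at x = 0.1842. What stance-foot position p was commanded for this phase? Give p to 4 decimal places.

ωT = 3.8583·0.522 = 2.014033; cosh(ωT) = 3.813462, sinh(ωT) = 3.680013
x(T) = p + (x₀−p)·cosh(ωT) + (ẋ₀/ω)·sinh(ωT) ⇒ p·(1 − cosh) = x(T) − x₀·cosh − (ẋ₀/ω)·sinh
numerator   = 0.1842 − (0.0383)·3.813462 − (-0.1255/3.8583)·3.680013 = 0.157845
denominator = 1 − 3.813462 = -2.813462
p = 0.157845 / -2.813462 = -0.0561

p = -0.0561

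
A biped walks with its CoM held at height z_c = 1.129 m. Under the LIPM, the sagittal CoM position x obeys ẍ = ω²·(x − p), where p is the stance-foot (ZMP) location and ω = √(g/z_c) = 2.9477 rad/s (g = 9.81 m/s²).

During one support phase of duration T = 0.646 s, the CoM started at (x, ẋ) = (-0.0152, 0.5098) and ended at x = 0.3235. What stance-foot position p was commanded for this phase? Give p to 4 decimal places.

ωT = 2.9477·0.646 = 1.904214; cosh(ωT) = 3.431535, sinh(ωT) = 3.282595
x(T) = p + (x₀−p)·cosh(ωT) + (ẋ₀/ω)·sinh(ωT) ⇒ p·(1 − cosh) = x(T) − x₀·cosh − (ẋ₀/ω)·sinh
numerator   = 0.3235 − (-0.0152)·3.431535 − (0.5098/2.9477)·3.282595 = -0.192060
denominator = 1 − 3.431535 = -2.431535
p = -0.192060 / -2.431535 = 0.0790

p = 0.0790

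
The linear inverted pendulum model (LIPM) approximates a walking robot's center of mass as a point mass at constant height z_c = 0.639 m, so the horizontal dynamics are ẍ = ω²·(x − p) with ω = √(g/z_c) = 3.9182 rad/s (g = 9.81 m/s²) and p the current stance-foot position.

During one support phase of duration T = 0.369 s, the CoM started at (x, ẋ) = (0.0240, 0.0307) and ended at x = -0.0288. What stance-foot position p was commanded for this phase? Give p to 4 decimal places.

p = 0.0792

ωT = 3.9182·0.369 = 1.445816; cosh(ωT) = 2.240434, sinh(ωT) = 2.004880
x(T) = p + (x₀−p)·cosh(ωT) + (ẋ₀/ω)·sinh(ωT) ⇒ p·(1 − cosh) = x(T) − x₀·cosh − (ẋ₀/ω)·sinh
numerator   = -0.0288 − (0.0240)·2.240434 − (0.0307/3.9182)·2.004880 = -0.098279
denominator = 1 − 2.240434 = -1.240434
p = -0.098279 / -1.240434 = 0.0792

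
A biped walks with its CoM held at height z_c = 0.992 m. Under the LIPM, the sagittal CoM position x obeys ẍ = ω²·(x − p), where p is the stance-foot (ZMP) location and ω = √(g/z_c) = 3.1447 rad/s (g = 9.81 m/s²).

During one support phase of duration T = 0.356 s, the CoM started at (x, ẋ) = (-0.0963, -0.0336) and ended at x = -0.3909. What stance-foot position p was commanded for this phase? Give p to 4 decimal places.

p = 0.3066

ωT = 3.1447·0.356 = 1.119513; cosh(ωT) = 1.694901, sinh(ωT) = 1.368462
x(T) = p + (x₀−p)·cosh(ωT) + (ẋ₀/ω)·sinh(ωT) ⇒ p·(1 − cosh) = x(T) − x₀·cosh − (ẋ₀/ω)·sinh
numerator   = -0.3909 − (-0.0963)·1.694901 − (-0.0336/3.1447)·1.368462 = -0.213060
denominator = 1 − 1.694901 = -0.694901
p = -0.213060 / -0.694901 = 0.3066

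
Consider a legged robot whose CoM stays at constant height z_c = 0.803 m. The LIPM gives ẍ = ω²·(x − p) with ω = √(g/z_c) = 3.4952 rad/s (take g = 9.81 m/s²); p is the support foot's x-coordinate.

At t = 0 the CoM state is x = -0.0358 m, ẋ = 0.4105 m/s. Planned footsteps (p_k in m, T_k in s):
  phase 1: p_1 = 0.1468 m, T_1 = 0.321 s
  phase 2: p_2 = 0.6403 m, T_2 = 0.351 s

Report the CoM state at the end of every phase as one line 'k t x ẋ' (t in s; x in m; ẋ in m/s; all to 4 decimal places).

phase 1: p=0.1468, T=0.321, ωT=1.121959, cosh=1.698253, sinh=1.372612; start (x,ẋ)=(-0.035800, 0.410500) → end (x,ẋ)=(-0.002092, -0.178900)
phase 2: p=0.6403, T=0.351, ωT=1.226815, cosh=1.851788, sinh=1.558563; start (x,ẋ)=(-0.002092, -0.178900) → end (x,ẋ)=(-0.629048, -3.830710)

1 0.3210 -0.0021 -0.1789
2 0.6720 -0.6290 -3.8307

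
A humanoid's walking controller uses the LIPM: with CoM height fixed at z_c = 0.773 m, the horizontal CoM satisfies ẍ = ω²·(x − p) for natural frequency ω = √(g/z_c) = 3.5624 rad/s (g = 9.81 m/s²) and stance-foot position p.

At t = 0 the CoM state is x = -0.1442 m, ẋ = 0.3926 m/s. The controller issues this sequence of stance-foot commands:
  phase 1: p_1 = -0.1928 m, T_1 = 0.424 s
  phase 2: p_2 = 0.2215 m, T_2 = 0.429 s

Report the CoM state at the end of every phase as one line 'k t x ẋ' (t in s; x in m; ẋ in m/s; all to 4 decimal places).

1 0.4240 0.1600 1.3053
2 0.8530 0.8779 2.6691

phase 1: p=-0.1928, T=0.424, ωT=1.510458, cosh=2.374806, sinh=2.153997; start (x,ẋ)=(-0.144200, 0.392600) → end (x,ẋ)=(0.160000, 1.305276)
phase 2: p=0.2215, T=0.429, ωT=1.528270, cosh=2.413552, sinh=2.196641; start (x,ẋ)=(0.160000, 1.305276) → end (x,ẋ)=(0.877924, 2.669096)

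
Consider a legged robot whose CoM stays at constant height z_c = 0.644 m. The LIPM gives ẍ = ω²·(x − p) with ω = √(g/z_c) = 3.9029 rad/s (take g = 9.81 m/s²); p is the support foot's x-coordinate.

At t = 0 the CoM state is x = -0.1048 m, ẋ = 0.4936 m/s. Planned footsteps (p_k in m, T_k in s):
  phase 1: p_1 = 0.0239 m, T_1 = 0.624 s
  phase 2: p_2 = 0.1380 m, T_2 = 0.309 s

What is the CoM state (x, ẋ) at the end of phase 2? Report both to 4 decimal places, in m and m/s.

x = -0.1155, ẋ = -0.8300

phase 1: p=0.0239, T=0.624, ωT=2.435410, cosh=5.754029, sinh=5.666467; start (x,ẋ)=(-0.104800, 0.493600) → end (x,ẋ)=(-0.000005, -0.006096)
phase 2: p=0.1380, T=0.309, ωT=1.205996, cosh=1.819739, sinh=1.520345; start (x,ẋ)=(-0.000005, -0.006096) → end (x,ẋ)=(-0.115508, -0.829982)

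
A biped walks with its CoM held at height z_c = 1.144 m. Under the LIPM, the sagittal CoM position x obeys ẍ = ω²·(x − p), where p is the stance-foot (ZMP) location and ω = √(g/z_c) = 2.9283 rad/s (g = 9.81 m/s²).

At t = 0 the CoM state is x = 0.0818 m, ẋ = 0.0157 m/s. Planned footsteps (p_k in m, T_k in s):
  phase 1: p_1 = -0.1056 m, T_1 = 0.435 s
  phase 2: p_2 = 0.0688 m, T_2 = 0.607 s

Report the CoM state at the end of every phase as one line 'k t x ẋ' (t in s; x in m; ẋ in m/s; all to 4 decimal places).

1 0.4350 0.2644 0.9343
2 1.0420 1.5803 4.4873

phase 1: p=-0.1056, T=0.435, ωT=1.273810, cosh=1.927105, sinh=1.647342; start (x,ẋ)=(0.081800, 0.015700) → end (x,ẋ)=(0.264372, 0.934256)
phase 2: p=0.0688, T=0.607, ωT=1.777478, cosh=3.041992, sinh=2.872928; start (x,ẋ)=(0.264372, 0.934256) → end (x,ẋ)=(1.580318, 4.487306)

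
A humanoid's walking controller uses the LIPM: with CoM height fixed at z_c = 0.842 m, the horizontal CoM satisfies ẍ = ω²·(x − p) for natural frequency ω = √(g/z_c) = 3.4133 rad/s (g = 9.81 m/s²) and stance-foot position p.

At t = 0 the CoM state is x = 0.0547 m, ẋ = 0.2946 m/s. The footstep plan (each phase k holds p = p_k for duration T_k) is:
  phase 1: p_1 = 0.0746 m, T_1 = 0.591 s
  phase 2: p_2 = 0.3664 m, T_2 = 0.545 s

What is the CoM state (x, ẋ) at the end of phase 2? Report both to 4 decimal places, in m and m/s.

x = 1.0090, ẋ = 2.3561

phase 1: p=0.0746, T=0.591, ωT=2.017260, cosh=3.825360, sinh=3.692341; start (x,ẋ)=(0.054700, 0.294600) → end (x,ẋ)=(0.317159, 0.876150)
phase 2: p=0.3664, T=0.545, ωT=1.860249, cosh=3.290484, sinh=3.134850; start (x,ẋ)=(0.317159, 0.876150) → end (x,ẋ)=(1.009049, 2.356071)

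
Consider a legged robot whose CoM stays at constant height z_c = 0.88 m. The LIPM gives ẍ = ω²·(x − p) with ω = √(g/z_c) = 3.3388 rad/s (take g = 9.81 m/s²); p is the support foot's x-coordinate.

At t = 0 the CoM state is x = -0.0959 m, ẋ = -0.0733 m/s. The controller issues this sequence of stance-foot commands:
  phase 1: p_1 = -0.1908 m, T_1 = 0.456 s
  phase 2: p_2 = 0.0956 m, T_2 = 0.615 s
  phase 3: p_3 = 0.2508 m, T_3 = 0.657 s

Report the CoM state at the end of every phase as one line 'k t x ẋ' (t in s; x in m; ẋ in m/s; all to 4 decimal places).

phase 1: p=-0.1908, T=0.456, ωT=1.522493, cosh=2.400902, sinh=2.182735; start (x,ẋ)=(-0.095900, -0.073300) → end (x,ẋ)=(-0.010874, 0.515618)
phase 2: p=0.0956, T=0.615, ωT=2.053362, cosh=3.961182, sinh=3.832879; start (x,ẋ)=(-0.010874, 0.515618) → end (x,ẋ)=(0.265756, 0.679884)
phase 3: p=0.2508, T=0.657, ωT=2.193592, cosh=4.539439, sinh=4.427924; start (x,ẋ)=(0.265756, 0.679884) → end (x,ẋ)=(1.220357, 3.307407)

1 0.4560 -0.0109 0.5156
2 1.0710 0.2658 0.6799
3 1.7280 1.2204 3.3074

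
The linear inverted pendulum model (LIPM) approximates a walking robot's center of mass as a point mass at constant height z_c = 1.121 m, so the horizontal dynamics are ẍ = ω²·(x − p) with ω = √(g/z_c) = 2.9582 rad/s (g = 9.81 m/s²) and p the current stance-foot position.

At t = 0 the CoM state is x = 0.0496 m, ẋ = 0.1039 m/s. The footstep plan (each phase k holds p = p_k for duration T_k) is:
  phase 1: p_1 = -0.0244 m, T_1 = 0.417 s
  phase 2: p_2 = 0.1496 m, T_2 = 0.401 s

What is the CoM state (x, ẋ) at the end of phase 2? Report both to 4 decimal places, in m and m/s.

phase 1: p=-0.0244, T=0.417, ωT=1.233569, cosh=1.862357, sinh=1.571106; start (x,ẋ)=(0.049600, 0.103900) → end (x,ẋ)=(0.168596, 0.537425)
phase 2: p=0.1496, T=0.401, ωT=1.186238, cosh=1.790053, sinh=1.484686; start (x,ẋ)=(0.168596, 0.537425) → end (x,ẋ)=(0.453331, 1.045449)

x = 0.4533, ẋ = 1.0454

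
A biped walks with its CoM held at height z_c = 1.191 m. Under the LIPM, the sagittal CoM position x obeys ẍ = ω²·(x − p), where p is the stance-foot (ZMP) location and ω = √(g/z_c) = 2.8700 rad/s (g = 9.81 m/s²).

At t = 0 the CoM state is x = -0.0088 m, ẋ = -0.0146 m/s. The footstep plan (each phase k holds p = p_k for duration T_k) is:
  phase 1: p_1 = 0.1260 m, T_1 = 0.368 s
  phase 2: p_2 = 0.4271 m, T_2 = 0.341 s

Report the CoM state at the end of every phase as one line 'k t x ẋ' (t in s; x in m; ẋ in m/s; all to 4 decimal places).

1 0.3680 -0.0977 -0.5124
2 0.7090 -0.5737 -2.4989

phase 1: p=0.1260, T=0.368, ωT=1.056160, cosh=1.611549, sinh=1.263760; start (x,ẋ)=(-0.008800, -0.014600) → end (x,ẋ)=(-0.097666, -0.512447)
phase 2: p=0.4271, T=0.341, ωT=0.978670, cosh=1.518363, sinh=1.142552; start (x,ẋ)=(-0.097666, -0.512447) → end (x,ẋ)=(-0.573691, -2.498852)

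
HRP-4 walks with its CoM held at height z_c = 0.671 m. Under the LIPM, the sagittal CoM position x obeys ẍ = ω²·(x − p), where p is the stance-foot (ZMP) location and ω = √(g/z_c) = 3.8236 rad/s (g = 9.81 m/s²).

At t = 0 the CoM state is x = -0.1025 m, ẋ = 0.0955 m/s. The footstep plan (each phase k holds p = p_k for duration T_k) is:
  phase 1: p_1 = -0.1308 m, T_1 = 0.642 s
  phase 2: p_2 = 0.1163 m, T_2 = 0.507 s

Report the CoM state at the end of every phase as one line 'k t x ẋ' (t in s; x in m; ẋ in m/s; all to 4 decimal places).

phase 1: p=-0.1308, T=0.642, ωT=2.454751, cosh=5.864710, sinh=5.778826; start (x,ẋ)=(-0.102500, 0.095500) → end (x,ẋ)=(0.179506, 1.185394)
phase 2: p=0.1163, T=0.507, ωT=1.938565, cosh=3.546342, sinh=3.402432; start (x,ẋ)=(0.179506, 1.185394) → end (x,ẋ)=(1.395273, 5.026094)

1 0.6420 0.1795 1.1854
2 1.1490 1.3953 5.0261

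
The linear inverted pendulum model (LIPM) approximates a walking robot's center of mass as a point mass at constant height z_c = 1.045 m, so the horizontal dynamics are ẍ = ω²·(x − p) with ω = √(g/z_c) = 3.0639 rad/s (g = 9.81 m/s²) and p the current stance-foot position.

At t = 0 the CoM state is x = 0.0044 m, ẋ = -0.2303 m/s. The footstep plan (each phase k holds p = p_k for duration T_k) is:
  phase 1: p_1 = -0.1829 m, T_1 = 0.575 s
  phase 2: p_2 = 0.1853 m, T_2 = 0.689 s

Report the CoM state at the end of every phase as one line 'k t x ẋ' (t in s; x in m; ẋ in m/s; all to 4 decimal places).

phase 1: p=-0.1829, T=0.575, ωT=1.761742, cosh=2.997160, sinh=2.825415; start (x,ẋ)=(0.004400, -0.230300) → end (x,ẋ)=(0.166094, 0.931170)
phase 2: p=0.1853, T=0.689, ωT=2.111027, cosh=4.188915, sinh=4.067802; start (x,ẋ)=(0.166094, 0.931170) → end (x,ẋ)=(1.341120, 3.661223)

1 0.5750 0.1661 0.9312
2 1.2640 1.3411 3.6612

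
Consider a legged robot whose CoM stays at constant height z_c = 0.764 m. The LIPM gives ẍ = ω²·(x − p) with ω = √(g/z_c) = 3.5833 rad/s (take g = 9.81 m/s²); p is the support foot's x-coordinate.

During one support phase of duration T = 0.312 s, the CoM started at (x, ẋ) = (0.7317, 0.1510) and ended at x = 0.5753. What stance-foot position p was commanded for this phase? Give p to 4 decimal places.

p = 1.0405

ωT = 3.5833·0.312 = 1.117990; cosh(ωT) = 1.692818, sinh(ωT) = 1.365881
x(T) = p + (x₀−p)·cosh(ωT) + (ẋ₀/ω)·sinh(ωT) ⇒ p·(1 − cosh) = x(T) − x₀·cosh − (ẋ₀/ω)·sinh
numerator   = 0.5753 − (0.7317)·1.692818 − (0.1510/3.5833)·1.365881 = -0.720893
denominator = 1 − 1.692818 = -0.692818
p = -0.720893 / -0.692818 = 1.0405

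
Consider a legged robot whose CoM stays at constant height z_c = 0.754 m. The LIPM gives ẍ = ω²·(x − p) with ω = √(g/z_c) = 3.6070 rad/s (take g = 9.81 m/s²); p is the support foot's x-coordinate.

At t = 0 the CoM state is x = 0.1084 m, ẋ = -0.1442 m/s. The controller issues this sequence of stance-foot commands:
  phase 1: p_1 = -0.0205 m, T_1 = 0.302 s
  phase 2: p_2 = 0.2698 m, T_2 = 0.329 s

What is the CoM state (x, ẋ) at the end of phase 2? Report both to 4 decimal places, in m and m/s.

x = 0.1916, ẋ = -0.0251

phase 1: p=-0.0205, T=0.302, ωT=1.089314, cosh=1.654341, sinh=1.317894; start (x,ẋ)=(0.108400, -0.144200) → end (x,ẋ)=(0.140058, 0.374189)
phase 2: p=0.2698, T=0.329, ωT=1.186703, cosh=1.790744, sinh=1.485518; start (x,ẋ)=(0.140058, 0.374189) → end (x,ẋ)=(0.191572, -0.025116)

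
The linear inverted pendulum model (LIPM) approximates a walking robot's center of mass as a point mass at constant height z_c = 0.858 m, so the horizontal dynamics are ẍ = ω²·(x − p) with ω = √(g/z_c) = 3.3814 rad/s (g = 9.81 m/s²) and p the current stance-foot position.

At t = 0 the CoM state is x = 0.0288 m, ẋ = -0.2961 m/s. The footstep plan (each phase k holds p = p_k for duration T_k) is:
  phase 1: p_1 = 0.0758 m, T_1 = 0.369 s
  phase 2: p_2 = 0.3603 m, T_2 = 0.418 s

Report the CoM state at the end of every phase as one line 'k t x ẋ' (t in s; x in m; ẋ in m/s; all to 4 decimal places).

1 0.3690 -0.1527 -0.8120
2 0.7870 -1.2206 -5.1211

phase 1: p=0.0758, T=0.369, ωT=1.247737, cosh=1.884803, sinh=1.597649; start (x,ẋ)=(0.028800, -0.296100) → end (x,ẋ)=(-0.152688, -0.811998)
phase 2: p=0.3603, T=0.418, ωT=1.413425, cosh=2.176659, sinh=1.933350; start (x,ẋ)=(-0.152688, -0.811998) → end (x,ẋ)=(-1.220567, -5.121062)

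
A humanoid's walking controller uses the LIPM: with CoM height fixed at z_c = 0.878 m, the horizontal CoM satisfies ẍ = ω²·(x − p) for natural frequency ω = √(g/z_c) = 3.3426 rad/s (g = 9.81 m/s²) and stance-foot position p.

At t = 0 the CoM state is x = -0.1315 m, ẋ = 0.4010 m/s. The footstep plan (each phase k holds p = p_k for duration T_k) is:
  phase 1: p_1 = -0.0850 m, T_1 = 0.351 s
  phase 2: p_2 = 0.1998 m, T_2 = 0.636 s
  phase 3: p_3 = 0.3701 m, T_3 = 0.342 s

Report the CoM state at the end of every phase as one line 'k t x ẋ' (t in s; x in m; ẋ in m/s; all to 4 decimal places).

phase 1: p=-0.0850, T=0.351, ωT=1.173253, cosh=1.770924, sinh=1.461565; start (x,ẋ)=(-0.131500, 0.401000) → end (x,ẋ)=(0.007991, 0.482968)
phase 2: p=0.1998, T=0.636, ωT=2.125894, cosh=4.249855, sinh=4.130528; start (x,ẋ)=(0.007991, 0.482968) → end (x,ẋ)=(-0.018546, -0.595707)
phase 3: p=0.3701, T=0.342, ωT=1.143169, cosh=1.727750, sinh=1.408943; start (x,ẋ)=(-0.018546, -0.595707) → end (x,ẋ)=(-0.552480, -2.859573)

1 0.3510 0.0080 0.4830
2 0.9870 -0.0185 -0.5957
3 1.3290 -0.5525 -2.8596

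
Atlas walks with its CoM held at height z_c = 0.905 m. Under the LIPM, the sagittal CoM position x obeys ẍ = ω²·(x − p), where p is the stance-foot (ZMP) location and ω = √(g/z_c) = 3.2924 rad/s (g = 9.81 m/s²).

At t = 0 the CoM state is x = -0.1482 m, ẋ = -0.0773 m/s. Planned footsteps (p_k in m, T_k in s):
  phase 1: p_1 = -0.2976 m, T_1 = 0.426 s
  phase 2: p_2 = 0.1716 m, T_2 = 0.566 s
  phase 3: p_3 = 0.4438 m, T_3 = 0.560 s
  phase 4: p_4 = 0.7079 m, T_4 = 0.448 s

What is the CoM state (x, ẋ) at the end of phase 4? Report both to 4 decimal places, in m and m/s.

phase 1: p=-0.2976, T=0.426, ωT=1.402562, cosh=2.155785, sinh=1.909819; start (x,ẋ)=(-0.148200, -0.077300) → end (x,ẋ)=(-0.020365, 0.772768)
phase 2: p=0.1716, T=0.566, ωT=1.863498, cosh=3.300689, sinh=3.145560; start (x,ẋ)=(-0.020365, 0.772768) → end (x,ẋ)=(0.276286, 0.562593)
phase 3: p=0.4438, T=0.560, ωT=1.843744, cosh=3.239190, sinh=3.080966; start (x,ẋ)=(0.276286, 0.562593) → end (x,ẋ)=(0.427656, 0.123126)
phase 4: p=0.7079, T=0.448, ωT=1.474995, cosh=2.299897, sinh=2.071117; start (x,ẋ)=(0.427656, 0.123126) → end (x,ẋ)=(0.140820, -1.627795)

x = 0.1408, ẋ = -1.6278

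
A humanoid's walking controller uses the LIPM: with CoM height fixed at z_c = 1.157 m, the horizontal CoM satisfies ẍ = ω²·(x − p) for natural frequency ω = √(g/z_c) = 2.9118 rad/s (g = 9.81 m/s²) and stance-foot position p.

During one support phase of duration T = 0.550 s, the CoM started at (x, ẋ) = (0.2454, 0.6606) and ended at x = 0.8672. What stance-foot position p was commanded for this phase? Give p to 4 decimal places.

ωT = 2.9118·0.550 = 1.601490; cosh(ωT) = 2.581007, sinh(ωT) = 2.379411
x(T) = p + (x₀−p)·cosh(ωT) + (ẋ₀/ω)·sinh(ωT) ⇒ p·(1 − cosh) = x(T) − x₀·cosh − (ẋ₀/ω)·sinh
numerator   = 0.8672 − (0.2454)·2.581007 − (0.6606/2.9118)·2.379411 = -0.305996
denominator = 1 − 2.581007 = -1.581007
p = -0.305996 / -1.581007 = 0.1935

p = 0.1935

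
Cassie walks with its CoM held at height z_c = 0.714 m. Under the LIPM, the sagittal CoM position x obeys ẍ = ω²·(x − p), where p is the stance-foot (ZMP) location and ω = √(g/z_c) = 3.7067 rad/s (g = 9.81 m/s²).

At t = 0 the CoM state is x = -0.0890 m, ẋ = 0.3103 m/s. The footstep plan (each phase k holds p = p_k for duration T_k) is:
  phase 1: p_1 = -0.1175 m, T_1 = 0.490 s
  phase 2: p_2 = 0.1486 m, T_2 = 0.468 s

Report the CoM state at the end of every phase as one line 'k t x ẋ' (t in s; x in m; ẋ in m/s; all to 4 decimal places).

phase 1: p=-0.1175, T=0.490, ωT=1.816283, cosh=3.155795, sinh=2.993166; start (x,ẋ)=(-0.089000, 0.310300) → end (x,ẋ)=(0.223008, 1.295444)
phase 2: p=0.1486, T=0.468, ωT=1.734736, cosh=2.921938, sinh=2.745491; start (x,ẋ)=(0.223008, 1.295444) → end (x,ẋ)=(1.325529, 4.542434)

1 0.4900 0.2230 1.2954
2 0.9580 1.3255 4.5424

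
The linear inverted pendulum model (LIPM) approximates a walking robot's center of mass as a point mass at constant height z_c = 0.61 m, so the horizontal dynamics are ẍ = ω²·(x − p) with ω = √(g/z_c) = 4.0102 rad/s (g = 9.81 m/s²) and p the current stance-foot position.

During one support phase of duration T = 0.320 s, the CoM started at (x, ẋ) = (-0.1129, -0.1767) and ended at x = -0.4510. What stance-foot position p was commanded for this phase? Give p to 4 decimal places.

p = 0.1679

ωT = 4.0102·0.320 = 1.283264; cosh(ωT) = 1.942765, sinh(ωT) = 1.665634
x(T) = p + (x₀−p)·cosh(ωT) + (ẋ₀/ω)·sinh(ωT) ⇒ p·(1 − cosh) = x(T) − x₀·cosh − (ẋ₀/ω)·sinh
numerator   = -0.4510 − (-0.1129)·1.942765 − (-0.1767/4.0102)·1.665634 = -0.158270
denominator = 1 − 1.942765 = -0.942765
p = -0.158270 / -0.942765 = 0.1679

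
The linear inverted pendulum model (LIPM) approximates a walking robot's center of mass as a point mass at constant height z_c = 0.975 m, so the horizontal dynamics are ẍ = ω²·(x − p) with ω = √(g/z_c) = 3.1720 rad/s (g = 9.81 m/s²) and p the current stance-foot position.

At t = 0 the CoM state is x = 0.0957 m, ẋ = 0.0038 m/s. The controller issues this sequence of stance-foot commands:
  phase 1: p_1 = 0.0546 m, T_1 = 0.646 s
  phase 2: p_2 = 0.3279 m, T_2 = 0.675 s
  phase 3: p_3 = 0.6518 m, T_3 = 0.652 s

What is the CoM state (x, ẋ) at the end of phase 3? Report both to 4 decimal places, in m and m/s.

x = 1.1983, ẋ = 1.8762

phase 1: p=0.0546, T=0.646, ωT=2.049112, cosh=3.944928, sinh=3.816079; start (x,ẋ)=(0.095700, 0.003800) → end (x,ẋ)=(0.221308, 0.512490)
phase 2: p=0.3279, T=0.675, ωT=2.141100, cosh=4.313159, sinh=4.195633; start (x,ẋ)=(0.221308, 0.512490) → end (x,ẋ)=(0.546027, 0.791867)
phase 3: p=0.6518, T=0.652, ωT=2.068144, cosh=4.018274, sinh=3.891854; start (x,ẋ)=(0.546027, 0.791867) → end (x,ẋ)=(1.198349, 1.876178)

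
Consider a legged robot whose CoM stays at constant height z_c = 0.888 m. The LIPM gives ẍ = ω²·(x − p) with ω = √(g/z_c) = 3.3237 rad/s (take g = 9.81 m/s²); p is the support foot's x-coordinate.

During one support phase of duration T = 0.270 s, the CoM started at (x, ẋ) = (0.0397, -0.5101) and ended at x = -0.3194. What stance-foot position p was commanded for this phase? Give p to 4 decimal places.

p = 0.5093

ωT = 3.3237·0.270 = 0.897399; cosh(ωT) = 1.430421, sinh(ωT) = 1.022793
x(T) = p + (x₀−p)·cosh(ωT) + (ẋ₀/ω)·sinh(ωT) ⇒ p·(1 − cosh) = x(T) − x₀·cosh − (ẋ₀/ω)·sinh
numerator   = -0.3194 − (0.0397)·1.430421 − (-0.5101/3.3237)·1.022793 = -0.219216
denominator = 1 − 1.430421 = -0.430421
p = -0.219216 / -0.430421 = 0.5093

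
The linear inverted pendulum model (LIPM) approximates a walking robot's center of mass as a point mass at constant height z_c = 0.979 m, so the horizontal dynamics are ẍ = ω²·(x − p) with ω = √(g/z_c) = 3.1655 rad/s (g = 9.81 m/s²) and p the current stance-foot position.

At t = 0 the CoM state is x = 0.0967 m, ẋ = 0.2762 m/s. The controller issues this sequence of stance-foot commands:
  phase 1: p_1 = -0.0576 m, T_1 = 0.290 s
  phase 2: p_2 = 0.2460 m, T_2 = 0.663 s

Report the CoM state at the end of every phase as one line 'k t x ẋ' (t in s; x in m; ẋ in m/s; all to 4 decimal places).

phase 1: p=-0.0576, T=0.290, ωT=0.917995, cosh=1.451792, sinh=1.052473; start (x,ẋ)=(0.096700, 0.276200) → end (x,ẋ)=(0.258243, 0.915051)
phase 2: p=0.2460, T=0.663, ωT=2.098727, cosh=4.139195, sinh=4.016582; start (x,ẋ)=(0.258243, 0.915051) → end (x,ẋ)=(1.457750, 3.943239)

1 0.2900 0.2582 0.9151
2 0.9530 1.4577 3.9432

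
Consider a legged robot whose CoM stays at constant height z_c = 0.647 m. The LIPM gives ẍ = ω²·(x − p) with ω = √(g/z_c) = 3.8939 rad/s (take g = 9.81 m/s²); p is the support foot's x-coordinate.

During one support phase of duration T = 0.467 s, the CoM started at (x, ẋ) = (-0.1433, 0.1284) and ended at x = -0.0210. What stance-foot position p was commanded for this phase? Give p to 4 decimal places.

ωT = 3.8939·0.467 = 1.818451; cosh(ωT) = 3.162292, sinh(ωT) = 3.000015
x(T) = p + (x₀−p)·cosh(ωT) + (ẋ₀/ω)·sinh(ωT) ⇒ p·(1 − cosh) = x(T) − x₀·cosh − (ẋ₀/ω)·sinh
numerator   = -0.0210 − (-0.1433)·3.162292 − (0.1284/3.8939)·3.000015 = 0.333232
denominator = 1 − 3.162292 = -2.162292
p = 0.333232 / -2.162292 = -0.1541

p = -0.1541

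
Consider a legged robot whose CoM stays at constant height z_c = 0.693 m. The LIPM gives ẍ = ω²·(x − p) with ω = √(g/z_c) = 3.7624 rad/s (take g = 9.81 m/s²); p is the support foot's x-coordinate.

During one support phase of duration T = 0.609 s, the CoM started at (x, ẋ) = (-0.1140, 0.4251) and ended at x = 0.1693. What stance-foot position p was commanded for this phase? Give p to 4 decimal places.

p = -0.0465

ωT = 3.7624·0.609 = 2.291302; cosh(ωT) = 4.994467, sinh(ωT) = 4.893332
x(T) = p + (x₀−p)·cosh(ωT) + (ẋ₀/ω)·sinh(ωT) ⇒ p·(1 − cosh) = x(T) − x₀·cosh − (ẋ₀/ω)·sinh
numerator   = 0.1693 − (-0.1140)·4.994467 − (0.4251/3.7624)·4.893332 = 0.185789
denominator = 1 − 4.994467 = -3.994467
p = 0.185789 / -3.994467 = -0.0465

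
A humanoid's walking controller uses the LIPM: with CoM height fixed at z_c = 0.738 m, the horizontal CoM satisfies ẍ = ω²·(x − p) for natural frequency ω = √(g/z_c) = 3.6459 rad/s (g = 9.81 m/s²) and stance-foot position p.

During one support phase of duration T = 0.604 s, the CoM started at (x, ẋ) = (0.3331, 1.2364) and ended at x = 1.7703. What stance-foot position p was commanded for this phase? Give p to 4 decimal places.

ωT = 3.6459·0.604 = 2.202124; cosh(ωT) = 4.577384, sinh(ωT) = 4.466816
x(T) = p + (x₀−p)·cosh(ωT) + (ẋ₀/ω)·sinh(ωT) ⇒ p·(1 − cosh) = x(T) − x₀·cosh − (ẋ₀/ω)·sinh
numerator   = 1.7703 − (0.3331)·4.577384 − (1.2364/3.6459)·4.466816 = -1.269216
denominator = 1 − 4.577384 = -3.577384
p = -1.269216 / -3.577384 = 0.3548

p = 0.3548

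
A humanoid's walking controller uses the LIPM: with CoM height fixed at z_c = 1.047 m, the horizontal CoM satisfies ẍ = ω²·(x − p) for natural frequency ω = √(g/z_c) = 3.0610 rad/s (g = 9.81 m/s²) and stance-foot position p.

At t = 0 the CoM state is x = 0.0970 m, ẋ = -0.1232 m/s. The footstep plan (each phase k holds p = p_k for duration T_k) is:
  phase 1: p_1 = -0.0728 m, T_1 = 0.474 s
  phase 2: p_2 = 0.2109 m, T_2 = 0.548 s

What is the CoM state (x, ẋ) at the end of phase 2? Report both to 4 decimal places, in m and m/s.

x = 0.9091, ẋ = 2.2712

phase 1: p=-0.0728, T=0.474, ωT=1.450914, cosh=2.250684, sinh=2.016328; start (x,ẋ)=(0.097000, -0.123200) → end (x,ẋ)=(0.228212, 0.770718)
phase 2: p=0.2109, T=0.548, ωT=1.677428, cosh=2.769314, sinh=2.582460; start (x,ẋ)=(0.228212, 0.770718) → end (x,ẋ)=(0.909072, 2.271214)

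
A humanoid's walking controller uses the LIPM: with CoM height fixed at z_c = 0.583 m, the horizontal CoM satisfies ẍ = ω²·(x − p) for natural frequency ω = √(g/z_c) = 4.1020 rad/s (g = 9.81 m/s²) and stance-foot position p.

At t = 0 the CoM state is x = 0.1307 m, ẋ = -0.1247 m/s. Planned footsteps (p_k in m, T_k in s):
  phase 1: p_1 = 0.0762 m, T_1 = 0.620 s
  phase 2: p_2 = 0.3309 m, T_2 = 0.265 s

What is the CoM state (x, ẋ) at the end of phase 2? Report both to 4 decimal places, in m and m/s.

phase 1: p=0.0762, T=0.620, ωT=2.543240, cosh=6.399716, sinh=6.321104; start (x,ẋ)=(0.130700, -0.124700) → end (x,ẋ)=(0.232824, 0.615095)
phase 2: p=0.3309, T=0.265, ωT=1.087030, cosh=1.651335, sinh=1.314119; start (x,ẋ)=(0.232824, 0.615095) → end (x,ẋ)=(0.365996, 0.487049)

x = 0.3660, ẋ = 0.4870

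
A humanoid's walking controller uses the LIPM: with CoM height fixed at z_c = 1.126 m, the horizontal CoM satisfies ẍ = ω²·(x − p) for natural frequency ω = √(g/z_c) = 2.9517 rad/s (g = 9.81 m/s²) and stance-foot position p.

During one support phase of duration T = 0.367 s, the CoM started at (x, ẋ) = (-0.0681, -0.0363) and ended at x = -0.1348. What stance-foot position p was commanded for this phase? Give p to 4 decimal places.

ωT = 2.9517·0.367 = 1.083274; cosh(ωT) = 1.646411, sinh(ωT) = 1.307925
x(T) = p + (x₀−p)·cosh(ωT) + (ẋ₀/ω)·sinh(ωT) ⇒ p·(1 − cosh) = x(T) − x₀·cosh − (ẋ₀/ω)·sinh
numerator   = -0.1348 − (-0.0681)·1.646411 − (-0.0363/2.9517)·1.307925 = -0.006595
denominator = 1 − 1.646411 = -0.646411
p = -0.006595 / -0.646411 = 0.0102

p = 0.0102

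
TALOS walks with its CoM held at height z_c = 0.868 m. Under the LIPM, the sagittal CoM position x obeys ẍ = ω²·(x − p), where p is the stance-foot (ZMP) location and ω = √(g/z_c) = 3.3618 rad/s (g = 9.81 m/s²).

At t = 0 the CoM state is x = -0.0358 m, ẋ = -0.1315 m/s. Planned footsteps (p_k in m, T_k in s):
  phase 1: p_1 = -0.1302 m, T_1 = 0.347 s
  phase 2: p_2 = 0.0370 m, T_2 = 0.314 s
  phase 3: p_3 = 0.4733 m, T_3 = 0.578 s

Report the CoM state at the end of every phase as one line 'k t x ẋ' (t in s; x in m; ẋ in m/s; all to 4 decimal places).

phase 1: p=-0.1302, T=0.347, ωT=1.166545, cosh=1.761160, sinh=1.449719; start (x,ẋ)=(-0.035800, -0.131500) → end (x,ẋ)=(-0.020654, 0.228481)
phase 2: p=0.0370, T=0.314, ωT=1.055605, cosh=1.610848, sinh=1.262866; start (x,ẋ)=(-0.020654, 0.228481) → end (x,ẋ)=(0.029958, 0.123280)
phase 3: p=0.4733, T=0.578, ωT=1.943120, cosh=3.561878, sinh=3.418621; start (x,ẋ)=(0.029958, 0.123280) → end (x,ẋ)=(-0.980465, -4.656095)

1 0.3470 -0.0207 0.2285
2 0.6610 0.0300 0.1233
3 1.2390 -0.9805 -4.6561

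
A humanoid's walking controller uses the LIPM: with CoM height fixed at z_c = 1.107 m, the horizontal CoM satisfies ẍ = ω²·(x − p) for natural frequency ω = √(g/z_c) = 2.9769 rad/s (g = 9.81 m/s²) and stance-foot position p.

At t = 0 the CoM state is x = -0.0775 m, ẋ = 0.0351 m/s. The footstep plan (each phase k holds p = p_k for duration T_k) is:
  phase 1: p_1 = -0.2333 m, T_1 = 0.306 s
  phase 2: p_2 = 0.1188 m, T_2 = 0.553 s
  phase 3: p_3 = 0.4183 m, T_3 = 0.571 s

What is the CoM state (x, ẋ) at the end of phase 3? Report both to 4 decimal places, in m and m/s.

phase 1: p=-0.2333, T=0.306, ωT=0.910931, cosh=1.444393, sinh=1.042244; start (x,ẋ)=(-0.077500, 0.035100) → end (x,ẋ)=(0.004025, 0.534092)
phase 2: p=0.1188, T=0.553, ωT=1.646226, cosh=2.690070, sinh=2.497294; start (x,ẋ)=(0.004025, 0.534092) → end (x,ẋ)=(0.258093, 0.583488)
phase 3: p=0.4183, T=0.571, ωT=1.699810, cosh=2.827813, sinh=2.645094; start (x,ẋ)=(0.258093, 0.583488) → end (x,ẋ)=(0.483718, 0.388498)

x = 0.4837, ẋ = 0.3885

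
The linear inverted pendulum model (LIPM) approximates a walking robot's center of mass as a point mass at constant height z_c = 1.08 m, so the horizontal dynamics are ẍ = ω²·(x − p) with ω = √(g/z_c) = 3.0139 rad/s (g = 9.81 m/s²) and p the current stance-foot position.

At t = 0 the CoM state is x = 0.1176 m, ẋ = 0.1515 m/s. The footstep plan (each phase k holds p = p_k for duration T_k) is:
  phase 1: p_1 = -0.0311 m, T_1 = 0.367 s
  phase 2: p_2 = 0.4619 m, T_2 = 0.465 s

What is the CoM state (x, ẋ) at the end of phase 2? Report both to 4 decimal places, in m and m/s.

phase 1: p=-0.0311, T=0.367, ωT=1.106101, cosh=1.676699, sinh=1.345853; start (x,ẋ)=(0.117600, 0.151500) → end (x,ẋ)=(0.285877, 0.857186)
phase 2: p=0.4619, T=0.465, ωT=1.401464, cosh=2.153688, sinh=1.907451; start (x,ẋ)=(0.285877, 0.857186) → end (x,ẋ)=(0.625302, 0.834180)

x = 0.6253, ẋ = 0.8342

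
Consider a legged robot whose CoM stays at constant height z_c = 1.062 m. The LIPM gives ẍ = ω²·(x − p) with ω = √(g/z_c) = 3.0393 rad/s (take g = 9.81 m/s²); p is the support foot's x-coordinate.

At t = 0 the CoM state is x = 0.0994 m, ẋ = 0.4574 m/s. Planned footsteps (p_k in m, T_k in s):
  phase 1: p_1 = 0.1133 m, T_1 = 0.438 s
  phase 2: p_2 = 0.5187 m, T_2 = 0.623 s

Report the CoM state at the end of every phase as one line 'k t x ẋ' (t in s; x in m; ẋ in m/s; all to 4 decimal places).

phase 1: p=0.1133, T=0.438, ωT=1.331213, cosh=2.024895, sinh=1.760739; start (x,ẋ)=(0.099400, 0.457400) → end (x,ẋ)=(0.350137, 0.851802)
phase 2: p=0.5187, T=0.623, ωT=1.893484, cosh=3.396508, sinh=3.245962; start (x,ẋ)=(0.350137, 0.851802) → end (x,ẋ)=(0.855895, 1.230201)

1 0.4380 0.3501 0.8518
2 1.0610 0.8559 1.2302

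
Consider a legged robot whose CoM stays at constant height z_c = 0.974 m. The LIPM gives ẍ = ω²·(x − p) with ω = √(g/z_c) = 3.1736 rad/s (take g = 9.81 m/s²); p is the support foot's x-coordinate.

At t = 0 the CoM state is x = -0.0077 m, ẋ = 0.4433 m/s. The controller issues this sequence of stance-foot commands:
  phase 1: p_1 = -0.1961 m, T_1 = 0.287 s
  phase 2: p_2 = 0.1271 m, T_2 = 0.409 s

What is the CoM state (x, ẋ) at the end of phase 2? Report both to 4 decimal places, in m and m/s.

phase 1: p=-0.1961, T=0.287, ωT=0.910823, cosh=1.444281, sinh=1.042088; start (x,ẋ)=(-0.007700, 0.443300) → end (x,ẋ)=(0.221565, 1.263320)
phase 2: p=0.1271, T=0.409, ωT=1.298002, cosh=1.967525, sinh=1.694449; start (x,ẋ)=(0.221565, 1.263320) → end (x,ẋ)=(0.987475, 2.993601)

x = 0.9875, ẋ = 2.9936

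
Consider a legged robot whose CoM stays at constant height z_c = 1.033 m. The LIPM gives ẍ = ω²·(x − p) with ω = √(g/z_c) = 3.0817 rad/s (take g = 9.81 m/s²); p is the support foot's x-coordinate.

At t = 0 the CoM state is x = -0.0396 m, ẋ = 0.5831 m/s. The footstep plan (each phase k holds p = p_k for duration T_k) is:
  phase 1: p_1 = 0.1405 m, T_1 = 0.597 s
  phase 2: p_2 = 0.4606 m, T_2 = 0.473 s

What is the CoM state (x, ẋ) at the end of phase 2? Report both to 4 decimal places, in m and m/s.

phase 1: p=0.1405, T=0.597, ωT=1.839775, cosh=3.226987, sinh=3.068134; start (x,ẋ)=(-0.039600, 0.583100) → end (x,ẋ)=(0.139853, 0.178798)
phase 2: p=0.4606, T=0.473, ωT=1.457644, cosh=2.264306, sinh=2.031522; start (x,ẋ)=(0.139853, 0.178798) → end (x,ẋ)=(-0.147802, -1.603197)

x = -0.1478, ẋ = -1.6032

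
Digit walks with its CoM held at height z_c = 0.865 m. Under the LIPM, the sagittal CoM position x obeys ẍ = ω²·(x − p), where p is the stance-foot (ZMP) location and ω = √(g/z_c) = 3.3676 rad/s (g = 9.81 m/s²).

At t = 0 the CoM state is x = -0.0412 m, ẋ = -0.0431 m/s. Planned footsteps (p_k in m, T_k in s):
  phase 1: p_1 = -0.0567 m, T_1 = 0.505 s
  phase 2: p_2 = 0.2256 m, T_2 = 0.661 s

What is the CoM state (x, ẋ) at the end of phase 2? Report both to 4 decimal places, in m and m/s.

phase 1: p=-0.0567, T=0.505, ωT=1.700638, cosh=2.830004, sinh=2.647437; start (x,ẋ)=(-0.041200, -0.043100) → end (x,ẋ)=(-0.046718, 0.016217)
phase 2: p=0.2256, T=0.661, ωT=2.225984, cosh=4.685275, sinh=4.577314; start (x,ẋ)=(-0.046718, 0.016217) → end (x,ẋ)=(-1.028242, -4.121680)

x = -1.0282, ẋ = -4.1217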